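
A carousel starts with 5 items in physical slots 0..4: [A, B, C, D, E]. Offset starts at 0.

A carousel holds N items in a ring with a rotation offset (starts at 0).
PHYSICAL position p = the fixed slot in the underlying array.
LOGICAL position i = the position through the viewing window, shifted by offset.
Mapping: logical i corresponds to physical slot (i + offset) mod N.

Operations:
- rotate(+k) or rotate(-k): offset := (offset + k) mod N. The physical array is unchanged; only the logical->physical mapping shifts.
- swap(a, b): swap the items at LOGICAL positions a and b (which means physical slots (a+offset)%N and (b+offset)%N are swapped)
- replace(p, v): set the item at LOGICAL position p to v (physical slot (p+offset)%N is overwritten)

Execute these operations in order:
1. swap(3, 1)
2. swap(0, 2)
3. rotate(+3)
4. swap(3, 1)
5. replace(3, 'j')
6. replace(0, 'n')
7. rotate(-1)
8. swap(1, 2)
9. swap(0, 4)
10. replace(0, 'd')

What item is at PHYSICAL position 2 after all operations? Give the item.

After op 1 (swap(3, 1)): offset=0, physical=[A,D,C,B,E], logical=[A,D,C,B,E]
After op 2 (swap(0, 2)): offset=0, physical=[C,D,A,B,E], logical=[C,D,A,B,E]
After op 3 (rotate(+3)): offset=3, physical=[C,D,A,B,E], logical=[B,E,C,D,A]
After op 4 (swap(3, 1)): offset=3, physical=[C,E,A,B,D], logical=[B,D,C,E,A]
After op 5 (replace(3, 'j')): offset=3, physical=[C,j,A,B,D], logical=[B,D,C,j,A]
After op 6 (replace(0, 'n')): offset=3, physical=[C,j,A,n,D], logical=[n,D,C,j,A]
After op 7 (rotate(-1)): offset=2, physical=[C,j,A,n,D], logical=[A,n,D,C,j]
After op 8 (swap(1, 2)): offset=2, physical=[C,j,A,D,n], logical=[A,D,n,C,j]
After op 9 (swap(0, 4)): offset=2, physical=[C,A,j,D,n], logical=[j,D,n,C,A]
After op 10 (replace(0, 'd')): offset=2, physical=[C,A,d,D,n], logical=[d,D,n,C,A]

Answer: d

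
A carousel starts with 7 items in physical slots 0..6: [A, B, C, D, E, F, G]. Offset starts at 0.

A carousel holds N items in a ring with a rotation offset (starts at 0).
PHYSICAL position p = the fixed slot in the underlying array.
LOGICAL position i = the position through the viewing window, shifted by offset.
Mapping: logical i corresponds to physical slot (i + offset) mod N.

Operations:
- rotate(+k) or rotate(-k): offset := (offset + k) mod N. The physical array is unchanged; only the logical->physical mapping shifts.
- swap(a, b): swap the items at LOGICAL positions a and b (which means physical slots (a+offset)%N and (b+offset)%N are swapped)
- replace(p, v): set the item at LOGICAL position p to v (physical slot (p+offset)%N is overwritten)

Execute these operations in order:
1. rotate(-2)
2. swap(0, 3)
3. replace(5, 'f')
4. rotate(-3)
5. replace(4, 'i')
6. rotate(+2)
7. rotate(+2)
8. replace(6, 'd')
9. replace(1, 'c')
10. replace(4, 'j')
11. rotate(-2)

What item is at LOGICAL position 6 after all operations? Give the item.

Answer: j

Derivation:
After op 1 (rotate(-2)): offset=5, physical=[A,B,C,D,E,F,G], logical=[F,G,A,B,C,D,E]
After op 2 (swap(0, 3)): offset=5, physical=[A,F,C,D,E,B,G], logical=[B,G,A,F,C,D,E]
After op 3 (replace(5, 'f')): offset=5, physical=[A,F,C,f,E,B,G], logical=[B,G,A,F,C,f,E]
After op 4 (rotate(-3)): offset=2, physical=[A,F,C,f,E,B,G], logical=[C,f,E,B,G,A,F]
After op 5 (replace(4, 'i')): offset=2, physical=[A,F,C,f,E,B,i], logical=[C,f,E,B,i,A,F]
After op 6 (rotate(+2)): offset=4, physical=[A,F,C,f,E,B,i], logical=[E,B,i,A,F,C,f]
After op 7 (rotate(+2)): offset=6, physical=[A,F,C,f,E,B,i], logical=[i,A,F,C,f,E,B]
After op 8 (replace(6, 'd')): offset=6, physical=[A,F,C,f,E,d,i], logical=[i,A,F,C,f,E,d]
After op 9 (replace(1, 'c')): offset=6, physical=[c,F,C,f,E,d,i], logical=[i,c,F,C,f,E,d]
After op 10 (replace(4, 'j')): offset=6, physical=[c,F,C,j,E,d,i], logical=[i,c,F,C,j,E,d]
After op 11 (rotate(-2)): offset=4, physical=[c,F,C,j,E,d,i], logical=[E,d,i,c,F,C,j]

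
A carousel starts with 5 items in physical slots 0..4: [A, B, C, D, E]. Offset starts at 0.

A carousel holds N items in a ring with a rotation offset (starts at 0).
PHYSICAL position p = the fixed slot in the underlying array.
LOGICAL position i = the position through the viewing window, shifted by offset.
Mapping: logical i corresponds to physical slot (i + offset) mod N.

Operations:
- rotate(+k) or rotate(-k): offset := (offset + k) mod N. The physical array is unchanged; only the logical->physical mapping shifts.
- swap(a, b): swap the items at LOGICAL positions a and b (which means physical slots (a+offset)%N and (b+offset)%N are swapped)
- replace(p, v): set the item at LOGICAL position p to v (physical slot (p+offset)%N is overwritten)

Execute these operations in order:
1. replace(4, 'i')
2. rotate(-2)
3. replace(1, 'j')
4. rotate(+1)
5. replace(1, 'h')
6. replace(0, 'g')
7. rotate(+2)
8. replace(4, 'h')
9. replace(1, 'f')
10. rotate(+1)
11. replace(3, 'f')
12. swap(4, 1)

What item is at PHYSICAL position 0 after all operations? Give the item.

After op 1 (replace(4, 'i')): offset=0, physical=[A,B,C,D,i], logical=[A,B,C,D,i]
After op 2 (rotate(-2)): offset=3, physical=[A,B,C,D,i], logical=[D,i,A,B,C]
After op 3 (replace(1, 'j')): offset=3, physical=[A,B,C,D,j], logical=[D,j,A,B,C]
After op 4 (rotate(+1)): offset=4, physical=[A,B,C,D,j], logical=[j,A,B,C,D]
After op 5 (replace(1, 'h')): offset=4, physical=[h,B,C,D,j], logical=[j,h,B,C,D]
After op 6 (replace(0, 'g')): offset=4, physical=[h,B,C,D,g], logical=[g,h,B,C,D]
After op 7 (rotate(+2)): offset=1, physical=[h,B,C,D,g], logical=[B,C,D,g,h]
After op 8 (replace(4, 'h')): offset=1, physical=[h,B,C,D,g], logical=[B,C,D,g,h]
After op 9 (replace(1, 'f')): offset=1, physical=[h,B,f,D,g], logical=[B,f,D,g,h]
After op 10 (rotate(+1)): offset=2, physical=[h,B,f,D,g], logical=[f,D,g,h,B]
After op 11 (replace(3, 'f')): offset=2, physical=[f,B,f,D,g], logical=[f,D,g,f,B]
After op 12 (swap(4, 1)): offset=2, physical=[f,D,f,B,g], logical=[f,B,g,f,D]

Answer: f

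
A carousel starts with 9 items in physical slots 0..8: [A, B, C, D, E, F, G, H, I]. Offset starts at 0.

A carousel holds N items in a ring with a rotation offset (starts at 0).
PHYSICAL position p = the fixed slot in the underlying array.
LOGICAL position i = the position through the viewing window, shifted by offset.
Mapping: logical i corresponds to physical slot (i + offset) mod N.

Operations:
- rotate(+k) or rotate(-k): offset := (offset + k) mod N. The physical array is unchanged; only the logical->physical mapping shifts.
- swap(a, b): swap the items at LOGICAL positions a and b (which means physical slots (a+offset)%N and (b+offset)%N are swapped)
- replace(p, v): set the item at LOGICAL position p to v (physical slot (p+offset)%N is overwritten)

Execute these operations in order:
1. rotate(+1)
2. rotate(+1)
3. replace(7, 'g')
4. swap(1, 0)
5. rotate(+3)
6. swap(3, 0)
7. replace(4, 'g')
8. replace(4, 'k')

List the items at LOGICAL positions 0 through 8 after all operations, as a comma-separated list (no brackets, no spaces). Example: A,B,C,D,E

After op 1 (rotate(+1)): offset=1, physical=[A,B,C,D,E,F,G,H,I], logical=[B,C,D,E,F,G,H,I,A]
After op 2 (rotate(+1)): offset=2, physical=[A,B,C,D,E,F,G,H,I], logical=[C,D,E,F,G,H,I,A,B]
After op 3 (replace(7, 'g')): offset=2, physical=[g,B,C,D,E,F,G,H,I], logical=[C,D,E,F,G,H,I,g,B]
After op 4 (swap(1, 0)): offset=2, physical=[g,B,D,C,E,F,G,H,I], logical=[D,C,E,F,G,H,I,g,B]
After op 5 (rotate(+3)): offset=5, physical=[g,B,D,C,E,F,G,H,I], logical=[F,G,H,I,g,B,D,C,E]
After op 6 (swap(3, 0)): offset=5, physical=[g,B,D,C,E,I,G,H,F], logical=[I,G,H,F,g,B,D,C,E]
After op 7 (replace(4, 'g')): offset=5, physical=[g,B,D,C,E,I,G,H,F], logical=[I,G,H,F,g,B,D,C,E]
After op 8 (replace(4, 'k')): offset=5, physical=[k,B,D,C,E,I,G,H,F], logical=[I,G,H,F,k,B,D,C,E]

Answer: I,G,H,F,k,B,D,C,E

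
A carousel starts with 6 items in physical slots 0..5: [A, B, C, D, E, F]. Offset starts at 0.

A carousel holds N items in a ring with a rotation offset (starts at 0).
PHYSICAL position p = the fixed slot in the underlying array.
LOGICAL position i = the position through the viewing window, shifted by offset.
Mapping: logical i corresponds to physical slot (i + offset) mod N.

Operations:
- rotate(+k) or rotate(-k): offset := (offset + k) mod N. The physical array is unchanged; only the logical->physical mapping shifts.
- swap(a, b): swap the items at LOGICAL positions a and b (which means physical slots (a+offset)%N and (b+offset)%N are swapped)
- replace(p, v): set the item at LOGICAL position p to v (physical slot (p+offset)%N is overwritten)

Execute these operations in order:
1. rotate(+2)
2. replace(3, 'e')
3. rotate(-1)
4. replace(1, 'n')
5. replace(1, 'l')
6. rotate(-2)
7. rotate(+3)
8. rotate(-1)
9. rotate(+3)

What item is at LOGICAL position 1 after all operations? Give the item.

Answer: e

Derivation:
After op 1 (rotate(+2)): offset=2, physical=[A,B,C,D,E,F], logical=[C,D,E,F,A,B]
After op 2 (replace(3, 'e')): offset=2, physical=[A,B,C,D,E,e], logical=[C,D,E,e,A,B]
After op 3 (rotate(-1)): offset=1, physical=[A,B,C,D,E,e], logical=[B,C,D,E,e,A]
After op 4 (replace(1, 'n')): offset=1, physical=[A,B,n,D,E,e], logical=[B,n,D,E,e,A]
After op 5 (replace(1, 'l')): offset=1, physical=[A,B,l,D,E,e], logical=[B,l,D,E,e,A]
After op 6 (rotate(-2)): offset=5, physical=[A,B,l,D,E,e], logical=[e,A,B,l,D,E]
After op 7 (rotate(+3)): offset=2, physical=[A,B,l,D,E,e], logical=[l,D,E,e,A,B]
After op 8 (rotate(-1)): offset=1, physical=[A,B,l,D,E,e], logical=[B,l,D,E,e,A]
After op 9 (rotate(+3)): offset=4, physical=[A,B,l,D,E,e], logical=[E,e,A,B,l,D]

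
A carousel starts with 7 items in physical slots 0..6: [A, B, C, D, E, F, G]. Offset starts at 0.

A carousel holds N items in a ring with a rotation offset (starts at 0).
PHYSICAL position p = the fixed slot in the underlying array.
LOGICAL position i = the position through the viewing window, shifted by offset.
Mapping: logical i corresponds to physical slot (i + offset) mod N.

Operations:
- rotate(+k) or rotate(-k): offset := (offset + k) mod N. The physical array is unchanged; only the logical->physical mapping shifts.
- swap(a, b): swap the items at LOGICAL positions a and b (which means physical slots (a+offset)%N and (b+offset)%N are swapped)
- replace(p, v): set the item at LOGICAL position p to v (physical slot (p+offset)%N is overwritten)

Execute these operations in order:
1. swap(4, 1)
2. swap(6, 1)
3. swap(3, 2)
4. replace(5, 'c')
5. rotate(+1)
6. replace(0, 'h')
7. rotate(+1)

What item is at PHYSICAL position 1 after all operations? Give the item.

Answer: h

Derivation:
After op 1 (swap(4, 1)): offset=0, physical=[A,E,C,D,B,F,G], logical=[A,E,C,D,B,F,G]
After op 2 (swap(6, 1)): offset=0, physical=[A,G,C,D,B,F,E], logical=[A,G,C,D,B,F,E]
After op 3 (swap(3, 2)): offset=0, physical=[A,G,D,C,B,F,E], logical=[A,G,D,C,B,F,E]
After op 4 (replace(5, 'c')): offset=0, physical=[A,G,D,C,B,c,E], logical=[A,G,D,C,B,c,E]
After op 5 (rotate(+1)): offset=1, physical=[A,G,D,C,B,c,E], logical=[G,D,C,B,c,E,A]
After op 6 (replace(0, 'h')): offset=1, physical=[A,h,D,C,B,c,E], logical=[h,D,C,B,c,E,A]
After op 7 (rotate(+1)): offset=2, physical=[A,h,D,C,B,c,E], logical=[D,C,B,c,E,A,h]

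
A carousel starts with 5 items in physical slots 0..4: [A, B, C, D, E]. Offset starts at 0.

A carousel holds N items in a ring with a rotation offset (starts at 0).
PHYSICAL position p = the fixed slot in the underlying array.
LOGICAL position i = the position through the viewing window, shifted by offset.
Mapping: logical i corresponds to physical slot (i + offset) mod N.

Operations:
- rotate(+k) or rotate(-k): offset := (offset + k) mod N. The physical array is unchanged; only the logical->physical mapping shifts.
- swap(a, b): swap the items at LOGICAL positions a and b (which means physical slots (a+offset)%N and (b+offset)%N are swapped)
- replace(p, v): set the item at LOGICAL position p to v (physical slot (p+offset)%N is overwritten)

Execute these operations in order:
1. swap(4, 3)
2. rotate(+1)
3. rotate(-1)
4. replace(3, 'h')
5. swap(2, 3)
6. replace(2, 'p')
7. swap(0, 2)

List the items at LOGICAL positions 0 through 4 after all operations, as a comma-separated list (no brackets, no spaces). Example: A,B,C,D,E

Answer: p,B,A,C,D

Derivation:
After op 1 (swap(4, 3)): offset=0, physical=[A,B,C,E,D], logical=[A,B,C,E,D]
After op 2 (rotate(+1)): offset=1, physical=[A,B,C,E,D], logical=[B,C,E,D,A]
After op 3 (rotate(-1)): offset=0, physical=[A,B,C,E,D], logical=[A,B,C,E,D]
After op 4 (replace(3, 'h')): offset=0, physical=[A,B,C,h,D], logical=[A,B,C,h,D]
After op 5 (swap(2, 3)): offset=0, physical=[A,B,h,C,D], logical=[A,B,h,C,D]
After op 6 (replace(2, 'p')): offset=0, physical=[A,B,p,C,D], logical=[A,B,p,C,D]
After op 7 (swap(0, 2)): offset=0, physical=[p,B,A,C,D], logical=[p,B,A,C,D]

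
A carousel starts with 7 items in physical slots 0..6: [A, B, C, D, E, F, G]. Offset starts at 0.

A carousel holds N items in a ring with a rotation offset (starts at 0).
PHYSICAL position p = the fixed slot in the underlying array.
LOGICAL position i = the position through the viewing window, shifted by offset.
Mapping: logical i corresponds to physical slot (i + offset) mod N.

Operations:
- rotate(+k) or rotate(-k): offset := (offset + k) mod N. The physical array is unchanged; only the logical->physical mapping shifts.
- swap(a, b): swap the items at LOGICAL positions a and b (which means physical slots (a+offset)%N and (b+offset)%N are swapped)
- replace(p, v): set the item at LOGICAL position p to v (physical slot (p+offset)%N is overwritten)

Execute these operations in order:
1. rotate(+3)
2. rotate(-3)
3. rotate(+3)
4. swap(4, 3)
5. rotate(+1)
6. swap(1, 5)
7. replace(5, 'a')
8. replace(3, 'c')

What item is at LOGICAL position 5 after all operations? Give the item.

After op 1 (rotate(+3)): offset=3, physical=[A,B,C,D,E,F,G], logical=[D,E,F,G,A,B,C]
After op 2 (rotate(-3)): offset=0, physical=[A,B,C,D,E,F,G], logical=[A,B,C,D,E,F,G]
After op 3 (rotate(+3)): offset=3, physical=[A,B,C,D,E,F,G], logical=[D,E,F,G,A,B,C]
After op 4 (swap(4, 3)): offset=3, physical=[G,B,C,D,E,F,A], logical=[D,E,F,A,G,B,C]
After op 5 (rotate(+1)): offset=4, physical=[G,B,C,D,E,F,A], logical=[E,F,A,G,B,C,D]
After op 6 (swap(1, 5)): offset=4, physical=[G,B,F,D,E,C,A], logical=[E,C,A,G,B,F,D]
After op 7 (replace(5, 'a')): offset=4, physical=[G,B,a,D,E,C,A], logical=[E,C,A,G,B,a,D]
After op 8 (replace(3, 'c')): offset=4, physical=[c,B,a,D,E,C,A], logical=[E,C,A,c,B,a,D]

Answer: a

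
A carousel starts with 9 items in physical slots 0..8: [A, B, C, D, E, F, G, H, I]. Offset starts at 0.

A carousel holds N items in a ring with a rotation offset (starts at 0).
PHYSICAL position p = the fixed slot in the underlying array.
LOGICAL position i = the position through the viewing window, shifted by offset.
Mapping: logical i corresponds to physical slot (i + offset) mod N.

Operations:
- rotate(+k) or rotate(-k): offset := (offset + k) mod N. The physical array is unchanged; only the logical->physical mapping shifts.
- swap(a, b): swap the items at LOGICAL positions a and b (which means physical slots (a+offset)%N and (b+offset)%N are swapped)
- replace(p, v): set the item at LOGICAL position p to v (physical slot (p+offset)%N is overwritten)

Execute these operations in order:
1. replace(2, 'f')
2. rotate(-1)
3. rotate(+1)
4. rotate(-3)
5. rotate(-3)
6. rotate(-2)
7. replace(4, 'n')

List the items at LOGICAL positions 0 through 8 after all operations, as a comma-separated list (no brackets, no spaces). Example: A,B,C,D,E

After op 1 (replace(2, 'f')): offset=0, physical=[A,B,f,D,E,F,G,H,I], logical=[A,B,f,D,E,F,G,H,I]
After op 2 (rotate(-1)): offset=8, physical=[A,B,f,D,E,F,G,H,I], logical=[I,A,B,f,D,E,F,G,H]
After op 3 (rotate(+1)): offset=0, physical=[A,B,f,D,E,F,G,H,I], logical=[A,B,f,D,E,F,G,H,I]
After op 4 (rotate(-3)): offset=6, physical=[A,B,f,D,E,F,G,H,I], logical=[G,H,I,A,B,f,D,E,F]
After op 5 (rotate(-3)): offset=3, physical=[A,B,f,D,E,F,G,H,I], logical=[D,E,F,G,H,I,A,B,f]
After op 6 (rotate(-2)): offset=1, physical=[A,B,f,D,E,F,G,H,I], logical=[B,f,D,E,F,G,H,I,A]
After op 7 (replace(4, 'n')): offset=1, physical=[A,B,f,D,E,n,G,H,I], logical=[B,f,D,E,n,G,H,I,A]

Answer: B,f,D,E,n,G,H,I,A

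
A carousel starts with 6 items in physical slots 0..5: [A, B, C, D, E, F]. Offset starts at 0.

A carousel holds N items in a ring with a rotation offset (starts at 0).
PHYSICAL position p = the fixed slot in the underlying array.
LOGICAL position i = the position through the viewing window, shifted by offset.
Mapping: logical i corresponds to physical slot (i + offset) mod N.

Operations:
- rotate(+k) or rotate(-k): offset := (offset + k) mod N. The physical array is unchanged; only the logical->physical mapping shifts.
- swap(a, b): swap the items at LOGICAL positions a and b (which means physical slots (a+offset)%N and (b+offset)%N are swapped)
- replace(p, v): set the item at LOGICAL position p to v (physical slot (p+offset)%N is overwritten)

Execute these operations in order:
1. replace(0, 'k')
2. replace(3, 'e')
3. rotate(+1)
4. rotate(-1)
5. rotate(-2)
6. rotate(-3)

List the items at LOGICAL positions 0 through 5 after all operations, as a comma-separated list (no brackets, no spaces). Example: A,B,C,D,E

Answer: B,C,e,E,F,k

Derivation:
After op 1 (replace(0, 'k')): offset=0, physical=[k,B,C,D,E,F], logical=[k,B,C,D,E,F]
After op 2 (replace(3, 'e')): offset=0, physical=[k,B,C,e,E,F], logical=[k,B,C,e,E,F]
After op 3 (rotate(+1)): offset=1, physical=[k,B,C,e,E,F], logical=[B,C,e,E,F,k]
After op 4 (rotate(-1)): offset=0, physical=[k,B,C,e,E,F], logical=[k,B,C,e,E,F]
After op 5 (rotate(-2)): offset=4, physical=[k,B,C,e,E,F], logical=[E,F,k,B,C,e]
After op 6 (rotate(-3)): offset=1, physical=[k,B,C,e,E,F], logical=[B,C,e,E,F,k]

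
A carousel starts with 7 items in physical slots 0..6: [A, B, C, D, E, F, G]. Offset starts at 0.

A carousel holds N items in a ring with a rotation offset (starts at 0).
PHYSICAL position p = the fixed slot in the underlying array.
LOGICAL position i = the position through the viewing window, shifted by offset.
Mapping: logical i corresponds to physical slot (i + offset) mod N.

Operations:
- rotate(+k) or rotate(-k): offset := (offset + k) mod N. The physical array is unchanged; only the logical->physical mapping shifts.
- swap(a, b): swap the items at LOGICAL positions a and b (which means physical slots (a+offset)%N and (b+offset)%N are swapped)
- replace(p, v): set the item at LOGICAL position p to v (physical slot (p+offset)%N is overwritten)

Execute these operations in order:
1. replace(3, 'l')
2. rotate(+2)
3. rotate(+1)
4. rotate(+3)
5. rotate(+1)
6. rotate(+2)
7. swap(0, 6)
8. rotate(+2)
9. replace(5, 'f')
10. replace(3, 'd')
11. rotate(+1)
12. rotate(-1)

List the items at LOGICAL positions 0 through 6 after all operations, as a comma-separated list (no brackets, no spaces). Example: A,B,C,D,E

After op 1 (replace(3, 'l')): offset=0, physical=[A,B,C,l,E,F,G], logical=[A,B,C,l,E,F,G]
After op 2 (rotate(+2)): offset=2, physical=[A,B,C,l,E,F,G], logical=[C,l,E,F,G,A,B]
After op 3 (rotate(+1)): offset=3, physical=[A,B,C,l,E,F,G], logical=[l,E,F,G,A,B,C]
After op 4 (rotate(+3)): offset=6, physical=[A,B,C,l,E,F,G], logical=[G,A,B,C,l,E,F]
After op 5 (rotate(+1)): offset=0, physical=[A,B,C,l,E,F,G], logical=[A,B,C,l,E,F,G]
After op 6 (rotate(+2)): offset=2, physical=[A,B,C,l,E,F,G], logical=[C,l,E,F,G,A,B]
After op 7 (swap(0, 6)): offset=2, physical=[A,C,B,l,E,F,G], logical=[B,l,E,F,G,A,C]
After op 8 (rotate(+2)): offset=4, physical=[A,C,B,l,E,F,G], logical=[E,F,G,A,C,B,l]
After op 9 (replace(5, 'f')): offset=4, physical=[A,C,f,l,E,F,G], logical=[E,F,G,A,C,f,l]
After op 10 (replace(3, 'd')): offset=4, physical=[d,C,f,l,E,F,G], logical=[E,F,G,d,C,f,l]
After op 11 (rotate(+1)): offset=5, physical=[d,C,f,l,E,F,G], logical=[F,G,d,C,f,l,E]
After op 12 (rotate(-1)): offset=4, physical=[d,C,f,l,E,F,G], logical=[E,F,G,d,C,f,l]

Answer: E,F,G,d,C,f,l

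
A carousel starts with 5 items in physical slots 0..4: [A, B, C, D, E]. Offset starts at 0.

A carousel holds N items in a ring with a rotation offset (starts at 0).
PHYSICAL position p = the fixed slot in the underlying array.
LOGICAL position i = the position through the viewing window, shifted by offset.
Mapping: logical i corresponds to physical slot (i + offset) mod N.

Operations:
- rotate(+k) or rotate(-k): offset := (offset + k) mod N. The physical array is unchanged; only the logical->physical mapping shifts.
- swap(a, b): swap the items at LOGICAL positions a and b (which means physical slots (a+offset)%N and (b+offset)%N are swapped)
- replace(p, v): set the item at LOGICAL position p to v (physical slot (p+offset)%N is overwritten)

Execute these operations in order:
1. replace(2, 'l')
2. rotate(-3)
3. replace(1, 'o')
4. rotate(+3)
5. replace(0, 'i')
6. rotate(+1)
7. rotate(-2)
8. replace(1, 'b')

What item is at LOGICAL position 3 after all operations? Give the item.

Answer: l

Derivation:
After op 1 (replace(2, 'l')): offset=0, physical=[A,B,l,D,E], logical=[A,B,l,D,E]
After op 2 (rotate(-3)): offset=2, physical=[A,B,l,D,E], logical=[l,D,E,A,B]
After op 3 (replace(1, 'o')): offset=2, physical=[A,B,l,o,E], logical=[l,o,E,A,B]
After op 4 (rotate(+3)): offset=0, physical=[A,B,l,o,E], logical=[A,B,l,o,E]
After op 5 (replace(0, 'i')): offset=0, physical=[i,B,l,o,E], logical=[i,B,l,o,E]
After op 6 (rotate(+1)): offset=1, physical=[i,B,l,o,E], logical=[B,l,o,E,i]
After op 7 (rotate(-2)): offset=4, physical=[i,B,l,o,E], logical=[E,i,B,l,o]
After op 8 (replace(1, 'b')): offset=4, physical=[b,B,l,o,E], logical=[E,b,B,l,o]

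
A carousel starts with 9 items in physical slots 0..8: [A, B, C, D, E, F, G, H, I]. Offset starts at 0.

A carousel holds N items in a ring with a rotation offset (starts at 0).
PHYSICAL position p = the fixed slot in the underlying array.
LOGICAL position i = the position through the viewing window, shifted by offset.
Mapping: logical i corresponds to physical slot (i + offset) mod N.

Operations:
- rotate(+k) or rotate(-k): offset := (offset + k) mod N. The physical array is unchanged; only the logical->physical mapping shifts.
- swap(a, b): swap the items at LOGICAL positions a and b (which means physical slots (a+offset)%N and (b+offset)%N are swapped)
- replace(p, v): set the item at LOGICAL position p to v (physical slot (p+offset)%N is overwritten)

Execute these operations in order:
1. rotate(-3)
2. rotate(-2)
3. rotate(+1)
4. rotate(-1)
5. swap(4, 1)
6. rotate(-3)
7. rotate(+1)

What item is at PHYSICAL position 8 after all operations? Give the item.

After op 1 (rotate(-3)): offset=6, physical=[A,B,C,D,E,F,G,H,I], logical=[G,H,I,A,B,C,D,E,F]
After op 2 (rotate(-2)): offset=4, physical=[A,B,C,D,E,F,G,H,I], logical=[E,F,G,H,I,A,B,C,D]
After op 3 (rotate(+1)): offset=5, physical=[A,B,C,D,E,F,G,H,I], logical=[F,G,H,I,A,B,C,D,E]
After op 4 (rotate(-1)): offset=4, physical=[A,B,C,D,E,F,G,H,I], logical=[E,F,G,H,I,A,B,C,D]
After op 5 (swap(4, 1)): offset=4, physical=[A,B,C,D,E,I,G,H,F], logical=[E,I,G,H,F,A,B,C,D]
After op 6 (rotate(-3)): offset=1, physical=[A,B,C,D,E,I,G,H,F], logical=[B,C,D,E,I,G,H,F,A]
After op 7 (rotate(+1)): offset=2, physical=[A,B,C,D,E,I,G,H,F], logical=[C,D,E,I,G,H,F,A,B]

Answer: F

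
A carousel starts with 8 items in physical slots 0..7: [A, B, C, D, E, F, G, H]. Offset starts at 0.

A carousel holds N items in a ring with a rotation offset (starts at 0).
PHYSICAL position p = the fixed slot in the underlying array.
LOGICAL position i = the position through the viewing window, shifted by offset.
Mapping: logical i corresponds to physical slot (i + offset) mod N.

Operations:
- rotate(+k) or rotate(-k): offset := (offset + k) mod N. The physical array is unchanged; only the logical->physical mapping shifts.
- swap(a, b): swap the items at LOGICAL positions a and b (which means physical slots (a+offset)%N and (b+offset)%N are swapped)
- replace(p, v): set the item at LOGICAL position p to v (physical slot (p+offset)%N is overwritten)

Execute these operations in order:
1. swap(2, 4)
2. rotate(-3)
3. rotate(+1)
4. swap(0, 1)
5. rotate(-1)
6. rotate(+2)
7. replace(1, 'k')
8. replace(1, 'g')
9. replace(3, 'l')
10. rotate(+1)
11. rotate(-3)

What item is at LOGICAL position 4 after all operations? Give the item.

After op 1 (swap(2, 4)): offset=0, physical=[A,B,E,D,C,F,G,H], logical=[A,B,E,D,C,F,G,H]
After op 2 (rotate(-3)): offset=5, physical=[A,B,E,D,C,F,G,H], logical=[F,G,H,A,B,E,D,C]
After op 3 (rotate(+1)): offset=6, physical=[A,B,E,D,C,F,G,H], logical=[G,H,A,B,E,D,C,F]
After op 4 (swap(0, 1)): offset=6, physical=[A,B,E,D,C,F,H,G], logical=[H,G,A,B,E,D,C,F]
After op 5 (rotate(-1)): offset=5, physical=[A,B,E,D,C,F,H,G], logical=[F,H,G,A,B,E,D,C]
After op 6 (rotate(+2)): offset=7, physical=[A,B,E,D,C,F,H,G], logical=[G,A,B,E,D,C,F,H]
After op 7 (replace(1, 'k')): offset=7, physical=[k,B,E,D,C,F,H,G], logical=[G,k,B,E,D,C,F,H]
After op 8 (replace(1, 'g')): offset=7, physical=[g,B,E,D,C,F,H,G], logical=[G,g,B,E,D,C,F,H]
After op 9 (replace(3, 'l')): offset=7, physical=[g,B,l,D,C,F,H,G], logical=[G,g,B,l,D,C,F,H]
After op 10 (rotate(+1)): offset=0, physical=[g,B,l,D,C,F,H,G], logical=[g,B,l,D,C,F,H,G]
After op 11 (rotate(-3)): offset=5, physical=[g,B,l,D,C,F,H,G], logical=[F,H,G,g,B,l,D,C]

Answer: B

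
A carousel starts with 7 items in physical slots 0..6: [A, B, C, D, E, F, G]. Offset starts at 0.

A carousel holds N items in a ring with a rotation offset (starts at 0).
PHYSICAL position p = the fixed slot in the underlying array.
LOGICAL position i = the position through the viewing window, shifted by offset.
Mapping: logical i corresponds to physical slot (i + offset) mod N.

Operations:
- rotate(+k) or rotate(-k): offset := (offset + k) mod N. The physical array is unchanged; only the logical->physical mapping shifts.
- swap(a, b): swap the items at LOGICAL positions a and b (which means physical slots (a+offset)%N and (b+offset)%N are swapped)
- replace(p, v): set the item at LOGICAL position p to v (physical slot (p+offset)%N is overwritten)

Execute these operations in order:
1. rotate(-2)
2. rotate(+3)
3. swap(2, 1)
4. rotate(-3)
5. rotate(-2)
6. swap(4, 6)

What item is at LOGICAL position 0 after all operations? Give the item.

Answer: C

Derivation:
After op 1 (rotate(-2)): offset=5, physical=[A,B,C,D,E,F,G], logical=[F,G,A,B,C,D,E]
After op 2 (rotate(+3)): offset=1, physical=[A,B,C,D,E,F,G], logical=[B,C,D,E,F,G,A]
After op 3 (swap(2, 1)): offset=1, physical=[A,B,D,C,E,F,G], logical=[B,D,C,E,F,G,A]
After op 4 (rotate(-3)): offset=5, physical=[A,B,D,C,E,F,G], logical=[F,G,A,B,D,C,E]
After op 5 (rotate(-2)): offset=3, physical=[A,B,D,C,E,F,G], logical=[C,E,F,G,A,B,D]
After op 6 (swap(4, 6)): offset=3, physical=[D,B,A,C,E,F,G], logical=[C,E,F,G,D,B,A]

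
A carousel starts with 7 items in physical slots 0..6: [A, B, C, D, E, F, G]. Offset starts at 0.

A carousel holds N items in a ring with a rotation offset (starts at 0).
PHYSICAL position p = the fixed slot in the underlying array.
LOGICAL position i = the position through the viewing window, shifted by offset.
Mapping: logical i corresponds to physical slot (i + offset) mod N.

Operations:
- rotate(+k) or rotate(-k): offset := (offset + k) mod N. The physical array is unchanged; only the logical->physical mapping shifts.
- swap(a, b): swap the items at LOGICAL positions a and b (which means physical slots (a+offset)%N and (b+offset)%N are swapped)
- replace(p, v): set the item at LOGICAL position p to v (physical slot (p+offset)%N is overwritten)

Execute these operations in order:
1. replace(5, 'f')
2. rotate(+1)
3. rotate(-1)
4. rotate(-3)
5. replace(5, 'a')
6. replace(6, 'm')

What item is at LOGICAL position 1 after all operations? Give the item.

After op 1 (replace(5, 'f')): offset=0, physical=[A,B,C,D,E,f,G], logical=[A,B,C,D,E,f,G]
After op 2 (rotate(+1)): offset=1, physical=[A,B,C,D,E,f,G], logical=[B,C,D,E,f,G,A]
After op 3 (rotate(-1)): offset=0, physical=[A,B,C,D,E,f,G], logical=[A,B,C,D,E,f,G]
After op 4 (rotate(-3)): offset=4, physical=[A,B,C,D,E,f,G], logical=[E,f,G,A,B,C,D]
After op 5 (replace(5, 'a')): offset=4, physical=[A,B,a,D,E,f,G], logical=[E,f,G,A,B,a,D]
After op 6 (replace(6, 'm')): offset=4, physical=[A,B,a,m,E,f,G], logical=[E,f,G,A,B,a,m]

Answer: f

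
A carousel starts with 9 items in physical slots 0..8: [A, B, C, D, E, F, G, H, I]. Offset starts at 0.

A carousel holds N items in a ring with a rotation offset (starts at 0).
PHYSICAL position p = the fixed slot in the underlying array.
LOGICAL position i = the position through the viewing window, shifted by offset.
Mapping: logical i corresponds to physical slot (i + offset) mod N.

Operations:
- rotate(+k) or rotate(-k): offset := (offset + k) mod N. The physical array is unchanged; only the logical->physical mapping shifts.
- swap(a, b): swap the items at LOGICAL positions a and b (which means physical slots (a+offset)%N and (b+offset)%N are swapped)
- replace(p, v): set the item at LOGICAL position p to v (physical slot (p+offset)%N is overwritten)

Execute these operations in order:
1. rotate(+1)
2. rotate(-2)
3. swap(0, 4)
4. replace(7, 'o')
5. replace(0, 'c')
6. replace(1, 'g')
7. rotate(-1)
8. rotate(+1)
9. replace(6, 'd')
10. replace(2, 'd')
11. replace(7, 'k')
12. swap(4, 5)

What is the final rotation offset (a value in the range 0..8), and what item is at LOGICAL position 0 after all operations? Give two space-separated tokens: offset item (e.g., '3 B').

Answer: 8 c

Derivation:
After op 1 (rotate(+1)): offset=1, physical=[A,B,C,D,E,F,G,H,I], logical=[B,C,D,E,F,G,H,I,A]
After op 2 (rotate(-2)): offset=8, physical=[A,B,C,D,E,F,G,H,I], logical=[I,A,B,C,D,E,F,G,H]
After op 3 (swap(0, 4)): offset=8, physical=[A,B,C,I,E,F,G,H,D], logical=[D,A,B,C,I,E,F,G,H]
After op 4 (replace(7, 'o')): offset=8, physical=[A,B,C,I,E,F,o,H,D], logical=[D,A,B,C,I,E,F,o,H]
After op 5 (replace(0, 'c')): offset=8, physical=[A,B,C,I,E,F,o,H,c], logical=[c,A,B,C,I,E,F,o,H]
After op 6 (replace(1, 'g')): offset=8, physical=[g,B,C,I,E,F,o,H,c], logical=[c,g,B,C,I,E,F,o,H]
After op 7 (rotate(-1)): offset=7, physical=[g,B,C,I,E,F,o,H,c], logical=[H,c,g,B,C,I,E,F,o]
After op 8 (rotate(+1)): offset=8, physical=[g,B,C,I,E,F,o,H,c], logical=[c,g,B,C,I,E,F,o,H]
After op 9 (replace(6, 'd')): offset=8, physical=[g,B,C,I,E,d,o,H,c], logical=[c,g,B,C,I,E,d,o,H]
After op 10 (replace(2, 'd')): offset=8, physical=[g,d,C,I,E,d,o,H,c], logical=[c,g,d,C,I,E,d,o,H]
After op 11 (replace(7, 'k')): offset=8, physical=[g,d,C,I,E,d,k,H,c], logical=[c,g,d,C,I,E,d,k,H]
After op 12 (swap(4, 5)): offset=8, physical=[g,d,C,E,I,d,k,H,c], logical=[c,g,d,C,E,I,d,k,H]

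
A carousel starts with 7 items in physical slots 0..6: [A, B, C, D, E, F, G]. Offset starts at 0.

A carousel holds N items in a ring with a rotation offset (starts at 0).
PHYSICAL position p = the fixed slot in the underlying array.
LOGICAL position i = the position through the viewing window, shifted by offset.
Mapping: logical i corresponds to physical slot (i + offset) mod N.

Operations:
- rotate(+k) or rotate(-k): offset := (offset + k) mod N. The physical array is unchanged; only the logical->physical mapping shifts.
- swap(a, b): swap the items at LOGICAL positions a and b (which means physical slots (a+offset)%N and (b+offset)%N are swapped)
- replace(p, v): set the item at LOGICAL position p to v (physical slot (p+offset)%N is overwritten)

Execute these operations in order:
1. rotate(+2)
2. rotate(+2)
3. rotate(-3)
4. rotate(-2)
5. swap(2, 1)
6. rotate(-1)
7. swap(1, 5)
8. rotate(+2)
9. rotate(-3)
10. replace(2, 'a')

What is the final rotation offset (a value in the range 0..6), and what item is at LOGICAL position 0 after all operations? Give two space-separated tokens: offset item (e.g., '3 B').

Answer: 4 E

Derivation:
After op 1 (rotate(+2)): offset=2, physical=[A,B,C,D,E,F,G], logical=[C,D,E,F,G,A,B]
After op 2 (rotate(+2)): offset=4, physical=[A,B,C,D,E,F,G], logical=[E,F,G,A,B,C,D]
After op 3 (rotate(-3)): offset=1, physical=[A,B,C,D,E,F,G], logical=[B,C,D,E,F,G,A]
After op 4 (rotate(-2)): offset=6, physical=[A,B,C,D,E,F,G], logical=[G,A,B,C,D,E,F]
After op 5 (swap(2, 1)): offset=6, physical=[B,A,C,D,E,F,G], logical=[G,B,A,C,D,E,F]
After op 6 (rotate(-1)): offset=5, physical=[B,A,C,D,E,F,G], logical=[F,G,B,A,C,D,E]
After op 7 (swap(1, 5)): offset=5, physical=[B,A,C,G,E,F,D], logical=[F,D,B,A,C,G,E]
After op 8 (rotate(+2)): offset=0, physical=[B,A,C,G,E,F,D], logical=[B,A,C,G,E,F,D]
After op 9 (rotate(-3)): offset=4, physical=[B,A,C,G,E,F,D], logical=[E,F,D,B,A,C,G]
After op 10 (replace(2, 'a')): offset=4, physical=[B,A,C,G,E,F,a], logical=[E,F,a,B,A,C,G]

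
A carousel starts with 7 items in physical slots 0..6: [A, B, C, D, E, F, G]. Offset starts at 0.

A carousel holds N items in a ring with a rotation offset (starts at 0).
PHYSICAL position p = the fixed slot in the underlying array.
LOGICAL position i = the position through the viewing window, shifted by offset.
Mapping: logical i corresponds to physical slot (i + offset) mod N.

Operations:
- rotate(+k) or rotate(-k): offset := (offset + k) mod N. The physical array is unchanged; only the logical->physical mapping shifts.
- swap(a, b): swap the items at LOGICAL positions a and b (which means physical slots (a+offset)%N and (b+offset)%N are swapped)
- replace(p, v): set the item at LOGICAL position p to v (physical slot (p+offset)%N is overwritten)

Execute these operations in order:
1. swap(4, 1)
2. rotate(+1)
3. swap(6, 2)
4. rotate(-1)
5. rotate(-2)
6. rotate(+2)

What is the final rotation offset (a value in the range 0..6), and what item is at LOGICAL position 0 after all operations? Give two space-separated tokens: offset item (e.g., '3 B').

After op 1 (swap(4, 1)): offset=0, physical=[A,E,C,D,B,F,G], logical=[A,E,C,D,B,F,G]
After op 2 (rotate(+1)): offset=1, physical=[A,E,C,D,B,F,G], logical=[E,C,D,B,F,G,A]
After op 3 (swap(6, 2)): offset=1, physical=[D,E,C,A,B,F,G], logical=[E,C,A,B,F,G,D]
After op 4 (rotate(-1)): offset=0, physical=[D,E,C,A,B,F,G], logical=[D,E,C,A,B,F,G]
After op 5 (rotate(-2)): offset=5, physical=[D,E,C,A,B,F,G], logical=[F,G,D,E,C,A,B]
After op 6 (rotate(+2)): offset=0, physical=[D,E,C,A,B,F,G], logical=[D,E,C,A,B,F,G]

Answer: 0 D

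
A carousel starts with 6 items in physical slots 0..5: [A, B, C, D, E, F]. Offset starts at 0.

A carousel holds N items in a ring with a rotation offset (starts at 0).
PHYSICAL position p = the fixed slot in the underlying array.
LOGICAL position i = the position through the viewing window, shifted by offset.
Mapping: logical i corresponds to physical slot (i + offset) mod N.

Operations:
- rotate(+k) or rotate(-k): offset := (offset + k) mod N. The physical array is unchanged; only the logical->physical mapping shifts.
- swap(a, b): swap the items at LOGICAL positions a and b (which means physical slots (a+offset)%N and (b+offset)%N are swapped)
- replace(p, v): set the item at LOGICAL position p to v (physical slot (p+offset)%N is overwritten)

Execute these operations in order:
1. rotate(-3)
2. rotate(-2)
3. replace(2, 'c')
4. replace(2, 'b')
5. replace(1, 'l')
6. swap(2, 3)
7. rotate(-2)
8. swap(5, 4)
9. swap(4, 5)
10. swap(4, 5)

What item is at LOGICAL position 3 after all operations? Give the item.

Answer: l

Derivation:
After op 1 (rotate(-3)): offset=3, physical=[A,B,C,D,E,F], logical=[D,E,F,A,B,C]
After op 2 (rotate(-2)): offset=1, physical=[A,B,C,D,E,F], logical=[B,C,D,E,F,A]
After op 3 (replace(2, 'c')): offset=1, physical=[A,B,C,c,E,F], logical=[B,C,c,E,F,A]
After op 4 (replace(2, 'b')): offset=1, physical=[A,B,C,b,E,F], logical=[B,C,b,E,F,A]
After op 5 (replace(1, 'l')): offset=1, physical=[A,B,l,b,E,F], logical=[B,l,b,E,F,A]
After op 6 (swap(2, 3)): offset=1, physical=[A,B,l,E,b,F], logical=[B,l,E,b,F,A]
After op 7 (rotate(-2)): offset=5, physical=[A,B,l,E,b,F], logical=[F,A,B,l,E,b]
After op 8 (swap(5, 4)): offset=5, physical=[A,B,l,b,E,F], logical=[F,A,B,l,b,E]
After op 9 (swap(4, 5)): offset=5, physical=[A,B,l,E,b,F], logical=[F,A,B,l,E,b]
After op 10 (swap(4, 5)): offset=5, physical=[A,B,l,b,E,F], logical=[F,A,B,l,b,E]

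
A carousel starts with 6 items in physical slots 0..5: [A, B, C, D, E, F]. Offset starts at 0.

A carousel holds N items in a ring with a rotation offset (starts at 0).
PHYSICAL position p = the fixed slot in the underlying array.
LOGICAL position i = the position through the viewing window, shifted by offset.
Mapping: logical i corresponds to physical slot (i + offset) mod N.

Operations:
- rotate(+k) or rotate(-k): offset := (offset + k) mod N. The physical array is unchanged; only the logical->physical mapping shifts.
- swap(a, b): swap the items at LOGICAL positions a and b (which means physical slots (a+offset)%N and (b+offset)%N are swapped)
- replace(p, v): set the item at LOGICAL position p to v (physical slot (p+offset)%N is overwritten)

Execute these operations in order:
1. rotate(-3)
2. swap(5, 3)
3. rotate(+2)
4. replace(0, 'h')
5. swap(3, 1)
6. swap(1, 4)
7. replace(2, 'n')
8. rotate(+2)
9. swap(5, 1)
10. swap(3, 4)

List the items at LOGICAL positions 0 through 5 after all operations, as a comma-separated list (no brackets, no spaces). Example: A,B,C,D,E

After op 1 (rotate(-3)): offset=3, physical=[A,B,C,D,E,F], logical=[D,E,F,A,B,C]
After op 2 (swap(5, 3)): offset=3, physical=[C,B,A,D,E,F], logical=[D,E,F,C,B,A]
After op 3 (rotate(+2)): offset=5, physical=[C,B,A,D,E,F], logical=[F,C,B,A,D,E]
After op 4 (replace(0, 'h')): offset=5, physical=[C,B,A,D,E,h], logical=[h,C,B,A,D,E]
After op 5 (swap(3, 1)): offset=5, physical=[A,B,C,D,E,h], logical=[h,A,B,C,D,E]
After op 6 (swap(1, 4)): offset=5, physical=[D,B,C,A,E,h], logical=[h,D,B,C,A,E]
After op 7 (replace(2, 'n')): offset=5, physical=[D,n,C,A,E,h], logical=[h,D,n,C,A,E]
After op 8 (rotate(+2)): offset=1, physical=[D,n,C,A,E,h], logical=[n,C,A,E,h,D]
After op 9 (swap(5, 1)): offset=1, physical=[C,n,D,A,E,h], logical=[n,D,A,E,h,C]
After op 10 (swap(3, 4)): offset=1, physical=[C,n,D,A,h,E], logical=[n,D,A,h,E,C]

Answer: n,D,A,h,E,C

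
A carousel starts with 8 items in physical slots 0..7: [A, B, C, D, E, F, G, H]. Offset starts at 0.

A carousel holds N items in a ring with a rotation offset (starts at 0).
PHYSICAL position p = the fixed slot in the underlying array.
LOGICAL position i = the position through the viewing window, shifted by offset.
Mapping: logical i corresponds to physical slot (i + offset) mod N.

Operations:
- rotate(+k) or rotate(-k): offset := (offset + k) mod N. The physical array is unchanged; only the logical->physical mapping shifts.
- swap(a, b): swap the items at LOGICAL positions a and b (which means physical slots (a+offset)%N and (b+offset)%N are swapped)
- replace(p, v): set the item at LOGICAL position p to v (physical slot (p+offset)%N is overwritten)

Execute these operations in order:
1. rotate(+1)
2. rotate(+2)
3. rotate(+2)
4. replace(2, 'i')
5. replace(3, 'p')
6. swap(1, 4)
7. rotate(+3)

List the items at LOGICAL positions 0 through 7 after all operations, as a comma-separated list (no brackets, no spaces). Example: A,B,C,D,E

After op 1 (rotate(+1)): offset=1, physical=[A,B,C,D,E,F,G,H], logical=[B,C,D,E,F,G,H,A]
After op 2 (rotate(+2)): offset=3, physical=[A,B,C,D,E,F,G,H], logical=[D,E,F,G,H,A,B,C]
After op 3 (rotate(+2)): offset=5, physical=[A,B,C,D,E,F,G,H], logical=[F,G,H,A,B,C,D,E]
After op 4 (replace(2, 'i')): offset=5, physical=[A,B,C,D,E,F,G,i], logical=[F,G,i,A,B,C,D,E]
After op 5 (replace(3, 'p')): offset=5, physical=[p,B,C,D,E,F,G,i], logical=[F,G,i,p,B,C,D,E]
After op 6 (swap(1, 4)): offset=5, physical=[p,G,C,D,E,F,B,i], logical=[F,B,i,p,G,C,D,E]
After op 7 (rotate(+3)): offset=0, physical=[p,G,C,D,E,F,B,i], logical=[p,G,C,D,E,F,B,i]

Answer: p,G,C,D,E,F,B,i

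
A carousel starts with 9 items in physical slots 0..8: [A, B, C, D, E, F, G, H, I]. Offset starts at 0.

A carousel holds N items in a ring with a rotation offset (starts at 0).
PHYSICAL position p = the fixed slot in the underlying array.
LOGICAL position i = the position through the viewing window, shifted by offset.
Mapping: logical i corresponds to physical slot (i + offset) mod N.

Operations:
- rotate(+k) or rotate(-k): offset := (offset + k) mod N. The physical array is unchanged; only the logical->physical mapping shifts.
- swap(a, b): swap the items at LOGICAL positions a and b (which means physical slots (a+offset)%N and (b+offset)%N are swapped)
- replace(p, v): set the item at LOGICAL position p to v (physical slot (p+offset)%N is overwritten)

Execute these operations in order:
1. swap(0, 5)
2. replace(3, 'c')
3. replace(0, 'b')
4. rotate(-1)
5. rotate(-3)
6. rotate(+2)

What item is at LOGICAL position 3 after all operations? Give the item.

Answer: B

Derivation:
After op 1 (swap(0, 5)): offset=0, physical=[F,B,C,D,E,A,G,H,I], logical=[F,B,C,D,E,A,G,H,I]
After op 2 (replace(3, 'c')): offset=0, physical=[F,B,C,c,E,A,G,H,I], logical=[F,B,C,c,E,A,G,H,I]
After op 3 (replace(0, 'b')): offset=0, physical=[b,B,C,c,E,A,G,H,I], logical=[b,B,C,c,E,A,G,H,I]
After op 4 (rotate(-1)): offset=8, physical=[b,B,C,c,E,A,G,H,I], logical=[I,b,B,C,c,E,A,G,H]
After op 5 (rotate(-3)): offset=5, physical=[b,B,C,c,E,A,G,H,I], logical=[A,G,H,I,b,B,C,c,E]
After op 6 (rotate(+2)): offset=7, physical=[b,B,C,c,E,A,G,H,I], logical=[H,I,b,B,C,c,E,A,G]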